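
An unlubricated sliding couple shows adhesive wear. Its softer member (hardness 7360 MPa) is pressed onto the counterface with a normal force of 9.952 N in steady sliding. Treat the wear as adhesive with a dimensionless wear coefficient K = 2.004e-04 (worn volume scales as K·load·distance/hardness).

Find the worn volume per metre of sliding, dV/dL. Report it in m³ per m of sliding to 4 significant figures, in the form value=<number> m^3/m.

Displayed values are rounded; every step runs at full float precision — one final rounding, at 4 significant figures.
Convert: Hardness H = 7360 MPa = 7.360e+09 Pa.
As SI base values: W = 9.952 N, H = 7.360e+09 Pa, K = 2.004e-04.
Sliding wear rate dV/dL = K·W/H: 2.004e-04 · 9.952 / 7.360e+09 = 2.710e-13 m³/m.

value=2.710e-13 m^3/m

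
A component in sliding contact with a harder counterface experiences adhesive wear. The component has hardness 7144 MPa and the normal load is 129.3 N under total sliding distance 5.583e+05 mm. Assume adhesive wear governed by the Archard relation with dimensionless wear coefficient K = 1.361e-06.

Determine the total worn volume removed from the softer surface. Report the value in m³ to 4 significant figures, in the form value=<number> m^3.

All working math holds full float precision, and intermediates are shown rounded — rounded just once, at four significant figures.
Convert: Distance L = 5.583e+05 mm = 558.3 m.
Convert: Hardness H = 7144 MPa = 7.144e+09 Pa.
Expressed in SI base units: W = 129.3 N, H = 7.144e+09 Pa, K = 1.361e-06.
Apply Archard: V = K·W·L/H = 1.361e-06 · 129.3 · 558.3 / 7.144e+09 = 1.375e-11 m³.

value=1.375e-11 m^3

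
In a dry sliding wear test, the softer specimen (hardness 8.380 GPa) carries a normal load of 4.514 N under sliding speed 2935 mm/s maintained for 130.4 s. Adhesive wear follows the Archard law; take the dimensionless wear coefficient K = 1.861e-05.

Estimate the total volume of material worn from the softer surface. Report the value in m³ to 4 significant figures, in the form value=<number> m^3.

value=3.837e-12 m^3

Displayed values are rounded. The computation runs at full precision — one final rounding: four significant figures.
Sliding speed v = 2935 mm/s = 2.935 m/s. Distance covered L = v·t = 2.935 m/s × 130.4 s = 382.7 m.
Hardness H = 8.380 GPa = 8.380e+09 Pa.
In SI base units, W = 4.514 N, H = 8.380e+09 Pa, K = 1.861e-05.
Worn volume V = K·W·L/H = 1.861e-05 · 4.514 · 382.7 / 8.380e+09 = 3.837e-12 m³.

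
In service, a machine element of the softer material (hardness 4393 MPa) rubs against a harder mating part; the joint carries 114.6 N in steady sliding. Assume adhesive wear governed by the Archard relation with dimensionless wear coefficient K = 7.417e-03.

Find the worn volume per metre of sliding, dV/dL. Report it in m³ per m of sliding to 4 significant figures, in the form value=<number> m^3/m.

value=1.935e-10 m^3/m

Shown intermediates are rounded. The computation keeps exact precision — one last rounding, at 4 significant digits.
Convert: Hardness H = 4393 MPa = 4.393e+09 Pa.
As SI base values: W = 114.6 N, H = 4.393e+09 Pa, K = 7.417e-03.
Volumetric rate dV/dL = K·W/H, so: 7.417e-03 · 114.6 / 4.393e+09 = 1.935e-10 m³/m.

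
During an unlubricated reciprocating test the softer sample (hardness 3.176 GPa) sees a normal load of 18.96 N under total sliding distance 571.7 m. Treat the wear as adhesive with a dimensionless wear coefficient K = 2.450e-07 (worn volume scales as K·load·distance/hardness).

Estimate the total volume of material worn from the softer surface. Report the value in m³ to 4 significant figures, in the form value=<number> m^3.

Intermediate values are displayed rounded; every step holds full float precision, and rounded once at the end to 4 significant digits.
Convert: Hardness H = 3.176 GPa = 3.176e+09 Pa.
In SI base units: W = 18.96 N, H = 3.176e+09 Pa, K = 2.450e-07.
Apply Archard: V = K·W·L/H = 2.450e-07 · 18.96 · 571.7 / 3.176e+09 = 8.362e-13 m³.

value=8.362e-13 m^3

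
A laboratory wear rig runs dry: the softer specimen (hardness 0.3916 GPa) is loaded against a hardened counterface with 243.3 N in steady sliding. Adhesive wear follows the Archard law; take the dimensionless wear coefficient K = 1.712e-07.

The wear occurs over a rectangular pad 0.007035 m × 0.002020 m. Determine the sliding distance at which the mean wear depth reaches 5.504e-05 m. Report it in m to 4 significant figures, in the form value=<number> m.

value=7353 m

Intermediates are printed rounded — all arithmetic holds full precision — one last rounding to four significant digits.
Hardness H = 0.3916 GPa = 3.916e+08 Pa.
Contact area A = 0.007035 m × 0.002020 m = 1.421e-05 m².
Working in SI base units: W = 243.3 N, H = 3.916e+08 Pa, K = 1.712e-07.
Wearable volume V_lim = h_lim·A = 5.504e-05 · 1.421e-05 = 7.822e-10 m³.
Inverting, life L = V_lim·H/(K·W) = 7.822e-10 · 3.916e+08 / (1.712e-07 · 243.3) = 7353 m.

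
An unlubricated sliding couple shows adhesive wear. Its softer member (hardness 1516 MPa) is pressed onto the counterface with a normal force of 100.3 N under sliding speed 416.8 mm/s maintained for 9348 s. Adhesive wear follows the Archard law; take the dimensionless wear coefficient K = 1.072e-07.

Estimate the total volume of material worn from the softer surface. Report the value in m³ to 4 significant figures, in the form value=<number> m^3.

value=2.763e-11 m^3

Shown intermediates are rounded — the algebra holds exact precision; one final rounding: four significant digits.
Sliding speed v = 416.8 mm/s = 0.4168 m/s. Total distance L = v·t = 0.4168 m/s × 9348 s = 3896 m.
Hardness H = 1516 MPa = 1.516e+09 Pa.
Restated in SI base units: W = 100.3 N, H = 1.516e+09 Pa, K = 1.072e-07.
Volume removed: V = K·W·L/H = 1.072e-07 · 100.3 · 3896 / 1.516e+09 = 2.763e-11 m³.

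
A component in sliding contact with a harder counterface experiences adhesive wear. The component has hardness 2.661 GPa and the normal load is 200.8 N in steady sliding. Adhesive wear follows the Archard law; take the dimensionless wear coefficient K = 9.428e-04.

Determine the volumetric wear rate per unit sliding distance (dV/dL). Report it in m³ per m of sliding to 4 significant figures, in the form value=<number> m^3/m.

Intermediate values are printed rounded; all arithmetic holds full float precision, and one last rounding, at 4 significant digits.
Hardness H = 2.661 GPa = 2.661e+09 Pa.
Collected in SI base units: W = 200.8 N, H = 2.661e+09 Pa, K = 9.428e-04.
Sliding wear rate dV/dL = K·W/H, per unit distance: 9.428e-04 · 200.8 / 2.661e+09 = 7.114e-11 m³/m.

value=7.114e-11 m^3/m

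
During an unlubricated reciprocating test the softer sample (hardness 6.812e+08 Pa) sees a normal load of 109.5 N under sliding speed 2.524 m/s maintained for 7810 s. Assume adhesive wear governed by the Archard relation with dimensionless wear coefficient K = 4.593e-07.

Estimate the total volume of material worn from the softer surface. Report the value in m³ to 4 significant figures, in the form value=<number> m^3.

Every step maintains full precision — quoted intermediates are rounded; a single final rounding, at four significant digits.
Path length L = v·t = 2.524 m/s × 7810 s = 1.971e+04 m.
SI base units throughout: W = 109.5 N, H = 6.812e+08 Pa, K = 4.593e-07.
Archard volume V = K·W·L/H = 4.593e-07 · 109.5 · 1.971e+04 / 6.812e+08 = 1.455e-09 m³.

value=1.455e-09 m^3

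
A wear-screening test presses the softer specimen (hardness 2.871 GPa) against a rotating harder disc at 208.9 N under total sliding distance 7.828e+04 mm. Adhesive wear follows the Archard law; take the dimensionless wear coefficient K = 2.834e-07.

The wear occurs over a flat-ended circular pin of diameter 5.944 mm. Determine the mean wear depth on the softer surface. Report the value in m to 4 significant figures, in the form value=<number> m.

value=5.817e-08 m

The algebra runs at full float precision; shown intermediates are rounded; rounded once at the end, at four significant figures.
Convert: Sliding distance L = 7.828e+04 mm = 78.28 m.
Convert: Hardness H = 2.871 GPa = 2.871e+09 Pa.
Convert: Pin diameter d = 5.944 mm = 0.005944 m. Contact area A = π·d²/4 = π·(0.005944 m)²/4 = 2.775e-05 m².
In SI base units: W = 208.9 N, H = 2.871e+09 Pa, K = 2.834e-07.
Archard relation: V = K·W·L/H = 2.834e-07 · 208.9 · 78.28 / 2.871e+09 = 1.614e-12 m³.
Average depth h = V/A = 1.614e-12 / 2.775e-05 = 5.817e-08 m.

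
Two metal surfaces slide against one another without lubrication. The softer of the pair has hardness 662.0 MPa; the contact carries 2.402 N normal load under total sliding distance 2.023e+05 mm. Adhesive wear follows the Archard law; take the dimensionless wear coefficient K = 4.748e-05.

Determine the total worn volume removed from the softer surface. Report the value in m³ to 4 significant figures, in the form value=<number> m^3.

The computation carries full float precision. Intermediate values appear rounded, and a single final rounding, at four significant figures.
Convert: Distance L = 2.023e+05 mm = 202.3 m.
Convert: Hardness H = 662.0 MPa = 6.620e+08 Pa.
SI base units throughout: W = 2.402 N, H = 6.620e+08 Pa, K = 4.748e-05.
Worn volume V = K·W·L/H = 4.748e-05 · 2.402 · 202.3 / 6.620e+08 = 3.485e-11 m³.

value=3.485e-11 m^3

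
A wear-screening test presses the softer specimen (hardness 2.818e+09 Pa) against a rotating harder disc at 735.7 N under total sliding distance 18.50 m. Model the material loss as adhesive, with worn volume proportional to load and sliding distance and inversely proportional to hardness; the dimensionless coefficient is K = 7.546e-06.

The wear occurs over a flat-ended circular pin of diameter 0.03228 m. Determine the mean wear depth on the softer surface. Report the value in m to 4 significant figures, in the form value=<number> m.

All arithmetic runs at full precision — intermediate values appear rounded — rounded just once: four significant figures.
Contact area A = π·d²/4 = π·(0.03228 m)²/4 = 8.184e-04 m².
In SI base units, W = 735.7 N, H = 2.818e+09 Pa, K = 7.546e-06.
The Archard volume V = K·W·L/H = 7.546e-06 · 735.7 · 18.50 / 2.818e+09 = 3.645e-11 m³.
Depth h = V/A = 3.645e-11 / 8.184e-04 = 4.453e-08 m.

value=4.453e-08 m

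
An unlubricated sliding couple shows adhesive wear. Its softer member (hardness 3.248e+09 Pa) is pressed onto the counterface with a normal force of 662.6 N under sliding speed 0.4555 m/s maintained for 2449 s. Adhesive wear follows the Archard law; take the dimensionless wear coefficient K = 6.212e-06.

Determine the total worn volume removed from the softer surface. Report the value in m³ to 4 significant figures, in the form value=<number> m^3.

value=1.414e-09 m^3

Intermediates are shown rounded; the computation keeps full precision. Rounded once at the end: 4 significant figures.
Convert: The distance L = v·t = 0.4555 m/s × 2449 s = 1116 m.
Expressed in SI base units: W = 662.6 N, H = 3.248e+09 Pa, K = 6.212e-06.
Worn volume V = K·W·L/H = 6.212e-06 · 662.6 · 1116 / 3.248e+09 = 1.414e-09 m³.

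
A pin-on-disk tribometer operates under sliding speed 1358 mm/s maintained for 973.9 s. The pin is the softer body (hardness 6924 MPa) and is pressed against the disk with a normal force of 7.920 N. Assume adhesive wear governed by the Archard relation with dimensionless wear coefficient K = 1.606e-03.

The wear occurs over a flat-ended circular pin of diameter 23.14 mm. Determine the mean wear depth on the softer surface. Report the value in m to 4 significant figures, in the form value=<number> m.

Quoted intermediates are rounded, and every step maintains exact precision — one final rounding to four significant figures.
Sliding speed v = 1358 mm/s = 1.358 m/s. Distance covered L = v·t = 1.358 m/s × 973.9 s = 1323 m.
Hardness H = 6924 MPa = 6.924e+09 Pa.
Pin diameter d = 23.14 mm = 0.02314 m. Contact area A = π·d²/4 = π·(0.02314 m)²/4 = 4.205e-04 m².
Expressed in SI base units: W = 7.920 N, H = 6.924e+09 Pa, K = 1.606e-03.
Volume removed: V = K·W·L/H = 1.606e-03 · 7.920 · 1323 / 6.924e+09 = 2.430e-09 m³.
Depth of wear h = V/A = 2.430e-09 / 4.205e-04 = 5.777e-06 m.

value=5.777e-06 m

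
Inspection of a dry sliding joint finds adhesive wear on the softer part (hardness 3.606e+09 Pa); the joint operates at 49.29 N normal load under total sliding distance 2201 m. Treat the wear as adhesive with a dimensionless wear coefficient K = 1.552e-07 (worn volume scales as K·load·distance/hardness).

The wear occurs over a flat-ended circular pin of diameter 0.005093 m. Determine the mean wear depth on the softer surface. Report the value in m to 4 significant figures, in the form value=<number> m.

Intermediate values are printed rounded, and the algebra maintains exact precision, and one final rounding, at four significant figures.
Contact area A = π·d²/4 = π·(0.005093 m)²/4 = 2.037e-05 m².
Expressed in SI base units: W = 49.29 N, H = 3.606e+09 Pa, K = 1.552e-07.
Apply Archard: V = K·W·L/H = 1.552e-07 · 49.29 · 2201 / 3.606e+09 = 4.669e-12 m³.
Wear depth h = V/A = 4.669e-12 / 2.037e-05 = 2.292e-07 m.

value=2.292e-07 m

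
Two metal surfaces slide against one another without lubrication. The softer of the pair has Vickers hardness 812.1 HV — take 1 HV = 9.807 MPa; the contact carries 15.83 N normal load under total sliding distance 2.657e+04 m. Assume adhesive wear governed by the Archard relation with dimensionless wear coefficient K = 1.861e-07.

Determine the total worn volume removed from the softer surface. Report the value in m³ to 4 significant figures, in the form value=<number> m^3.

The computation carries exact precision, and the intermediates appear rounded, and rounded once at the end to 4 significant figures.
Convert: Hardness H = 812.1 HV × 9.807 MPa/HV = 7964 MPa = 7.964e+09 Pa.
Working in SI base units: W = 15.83 N, H = 7.964e+09 Pa, K = 1.861e-07.
The Archard volume V = K·W·L/H = 1.861e-07 · 15.83 · 2.657e+04 / 7.964e+09 = 9.828e-12 m³.

value=9.828e-12 m^3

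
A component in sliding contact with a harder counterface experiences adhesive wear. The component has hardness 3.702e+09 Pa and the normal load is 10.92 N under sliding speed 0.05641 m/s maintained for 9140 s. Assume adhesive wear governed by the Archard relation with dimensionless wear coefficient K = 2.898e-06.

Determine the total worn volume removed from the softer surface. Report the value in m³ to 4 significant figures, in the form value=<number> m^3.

value=4.407e-12 m^3

The computation runs at full precision; the intermediates are shown rounded, and one last rounding: four significant digits.
The distance L = v·t = 0.05641 m/s × 9140 s = 515.6 m.
Collected in SI base units: W = 10.92 N, H = 3.702e+09 Pa, K = 2.898e-06.
The Archard volume V = K·W·L/H = 2.898e-06 · 10.92 · 515.6 / 3.702e+09 = 4.407e-12 m³.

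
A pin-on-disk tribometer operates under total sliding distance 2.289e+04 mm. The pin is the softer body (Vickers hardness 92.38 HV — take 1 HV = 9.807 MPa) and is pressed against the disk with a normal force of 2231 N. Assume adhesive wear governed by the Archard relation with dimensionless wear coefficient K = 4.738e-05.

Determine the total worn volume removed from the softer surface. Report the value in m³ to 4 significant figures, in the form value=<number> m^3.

value=2.671e-09 m^3

The intermediates are displayed rounded, and each operation holds exact precision; rounded once at the end: four significant digits.
The distance L = 2.289e+04 mm = 22.89 m.
Hardness H = 92.38 HV × 9.807 MPa/HV = 906.0 MPa = 9.060e+08 Pa.
SI base units throughout: W = 2231 N, H = 9.060e+08 Pa, K = 4.738e-05.
Worn volume V = K·W·L/H = 4.738e-05 · 2231 · 22.89 / 9.060e+08 = 2.671e-09 m³.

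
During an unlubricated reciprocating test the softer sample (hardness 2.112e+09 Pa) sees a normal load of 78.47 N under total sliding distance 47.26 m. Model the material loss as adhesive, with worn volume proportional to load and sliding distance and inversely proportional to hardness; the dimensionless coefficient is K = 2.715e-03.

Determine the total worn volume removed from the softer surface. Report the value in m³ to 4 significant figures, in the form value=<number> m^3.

Intermediates are printed rounded — each operation keeps exact precision, and a lone final rounding to four significant figures.
SI base units throughout: W = 78.47 N, H = 2.112e+09 Pa, K = 2.715e-03.
Volume removed: V = K·W·L/H = 2.715e-03 · 78.47 · 47.26 / 2.112e+09 = 4.767e-09 m³.

value=4.767e-09 m^3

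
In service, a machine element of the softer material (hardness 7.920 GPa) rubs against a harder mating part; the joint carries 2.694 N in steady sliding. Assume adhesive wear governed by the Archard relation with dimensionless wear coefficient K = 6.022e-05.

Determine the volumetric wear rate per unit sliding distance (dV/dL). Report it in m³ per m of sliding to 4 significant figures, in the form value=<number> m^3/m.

value=2.048e-14 m^3/m

The algebra maintains full precision. Intermediate values are printed rounded — a lone final rounding to 4 significant figures.
Hardness H = 7.920 GPa = 7.920e+09 Pa.
Collected in SI base units: W = 2.694 N, H = 7.920e+09 Pa, K = 6.022e-05.
Wear rate dV/dL = K·W/H, per unit distance: 6.022e-05 · 2.694 / 7.920e+09 = 2.048e-14 m³/m.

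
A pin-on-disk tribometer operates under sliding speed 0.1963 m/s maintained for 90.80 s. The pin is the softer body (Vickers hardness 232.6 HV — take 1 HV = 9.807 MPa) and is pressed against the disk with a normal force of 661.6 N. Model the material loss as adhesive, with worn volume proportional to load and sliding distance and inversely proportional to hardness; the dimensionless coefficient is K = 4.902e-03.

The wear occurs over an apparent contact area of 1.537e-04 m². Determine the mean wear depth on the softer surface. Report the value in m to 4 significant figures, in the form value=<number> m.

value=1.649e-04 m

Each operation keeps full precision — intermediates are printed rounded, and one last rounding: 4 significant digits.
Convert: Distance L = v·t = 0.1963 m/s × 90.80 s = 17.82 m.
Convert: Hardness H = 232.6 HV × 9.807 MPa/HV = 2281 MPa = 2.281e+09 Pa.
Expressed in SI base units: W = 661.6 N, H = 2.281e+09 Pa, K = 4.902e-03.
Wear volume V = K·W·L/H = 4.902e-03 · 661.6 · 17.82 / 2.281e+09 = 2.534e-08 m³.
Depth of wear h = V/A = 2.534e-08 / 1.537e-04 = 1.649e-04 m.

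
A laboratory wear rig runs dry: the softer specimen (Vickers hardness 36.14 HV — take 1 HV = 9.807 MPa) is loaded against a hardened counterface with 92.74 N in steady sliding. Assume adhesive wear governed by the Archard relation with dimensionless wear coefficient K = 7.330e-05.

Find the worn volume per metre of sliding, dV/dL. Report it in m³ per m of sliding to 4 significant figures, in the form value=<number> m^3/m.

Intermediate values are shown rounded; the computation runs at full precision; a single final rounding to four significant figures.
Hardness H = 36.14 HV × 9.807 MPa/HV = 354.4 MPa = 3.544e+08 Pa.
In SI base units, W = 92.74 N, H = 3.544e+08 Pa, K = 7.330e-05.
The wear rate dV/dL = K·W/H (independent of L): 7.330e-05 · 92.74 / 3.544e+08 = 1.918e-11 m³/m.

value=1.918e-11 m^3/m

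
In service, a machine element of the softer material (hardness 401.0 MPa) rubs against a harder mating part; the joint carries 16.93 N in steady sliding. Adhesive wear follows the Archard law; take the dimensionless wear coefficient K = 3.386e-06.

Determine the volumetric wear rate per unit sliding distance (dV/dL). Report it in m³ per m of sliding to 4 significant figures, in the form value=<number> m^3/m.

value=1.430e-13 m^3/m

All arithmetic holds exact precision — intermediate values appear rounded — rounded once at the end to 4 significant figures.
Hardness H = 401.0 MPa = 4.010e+08 Pa.
Expressed in SI base units: W = 16.93 N, H = 4.010e+08 Pa, K = 3.386e-06.
Rate of wear dV/dL = K·W/H, so: 3.386e-06 · 16.93 / 4.010e+08 = 1.430e-13 m³/m.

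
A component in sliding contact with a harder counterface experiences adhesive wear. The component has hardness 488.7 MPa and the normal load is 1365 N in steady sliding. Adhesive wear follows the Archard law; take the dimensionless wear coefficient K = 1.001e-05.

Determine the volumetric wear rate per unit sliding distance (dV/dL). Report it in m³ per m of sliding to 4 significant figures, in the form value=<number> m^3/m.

Intermediates are displayed rounded. Every step maintains exact precision, and a single final rounding: four significant digits.
Convert: Hardness H = 488.7 MPa = 4.887e+08 Pa.
Expressed in SI base units: W = 1365 N, H = 4.887e+08 Pa, K = 1.001e-05.
Sliding wear rate dV/dL = K·W/H (independent of L): 1.001e-05 · 1365 / 4.887e+08 = 2.796e-11 m³/m.

value=2.796e-11 m^3/m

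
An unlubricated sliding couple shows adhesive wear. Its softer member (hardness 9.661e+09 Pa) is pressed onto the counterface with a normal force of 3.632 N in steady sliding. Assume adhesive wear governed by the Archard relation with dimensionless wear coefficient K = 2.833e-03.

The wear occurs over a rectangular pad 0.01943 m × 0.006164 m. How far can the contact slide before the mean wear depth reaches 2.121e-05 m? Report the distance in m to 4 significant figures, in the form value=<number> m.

value=2385 m

All working math keeps full float precision. Intermediates are printed rounded. Rounded just once to 4 significant figures.
Contact area A = 0.01943 m × 0.006164 m = 1.198e-04 m².
In SI base units, W = 3.632 N, H = 9.661e+09 Pa, K = 2.833e-03.
Limit volume V_lim = h_lim·A = 2.121e-05 · 1.198e-04 = 2.540e-09 m³.
Inverting, life L = V_lim·H/(K·W) = 2.540e-09 · 9.661e+09 / (2.833e-03 · 3.632) = 2385 m.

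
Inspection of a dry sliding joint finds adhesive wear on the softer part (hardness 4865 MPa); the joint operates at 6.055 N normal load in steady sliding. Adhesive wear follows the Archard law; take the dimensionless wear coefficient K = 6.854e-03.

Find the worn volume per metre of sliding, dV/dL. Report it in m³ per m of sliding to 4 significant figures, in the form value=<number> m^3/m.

value=8.531e-12 m^3/m

All arithmetic holds full precision. Quoted intermediates are rounded. Rounded once at the end to four significant figures.
Convert: Hardness H = 4865 MPa = 4.865e+09 Pa.
Restated in SI base units: W = 6.055 N, H = 4.865e+09 Pa, K = 6.854e-03.
Volumetric rate dV/dL = K·W/H, so: 6.854e-03 · 6.055 / 4.865e+09 = 8.531e-12 m³/m.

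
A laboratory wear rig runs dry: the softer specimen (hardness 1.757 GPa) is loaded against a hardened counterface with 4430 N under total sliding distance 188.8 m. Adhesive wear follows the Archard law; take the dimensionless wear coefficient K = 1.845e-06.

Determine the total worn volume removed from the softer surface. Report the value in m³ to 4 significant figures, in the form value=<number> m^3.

value=8.783e-10 m^3

Every step runs at exact precision; intermediate values are displayed rounded. Rounded once at the end to 4 significant digits.
Hardness H = 1.757 GPa = 1.757e+09 Pa.
As SI base values: W = 4430 N, H = 1.757e+09 Pa, K = 1.845e-06.
Volume removed: V = K·W·L/H = 1.845e-06 · 4430 · 188.8 / 1.757e+09 = 8.783e-10 m³.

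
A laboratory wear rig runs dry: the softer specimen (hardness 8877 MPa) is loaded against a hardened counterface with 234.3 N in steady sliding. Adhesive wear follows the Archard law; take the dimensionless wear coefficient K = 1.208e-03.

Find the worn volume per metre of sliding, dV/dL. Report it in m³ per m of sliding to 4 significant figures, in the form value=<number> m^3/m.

value=3.188e-11 m^3/m

The intermediates are displayed rounded, and the computation holds exact precision; a lone final rounding, at four significant figures.
Convert: Hardness H = 8877 MPa = 8.877e+09 Pa.
Working in SI base units: W = 234.3 N, H = 8.877e+09 Pa, K = 1.208e-03.
Wear rate dV/dL = K·W/H, so: 1.208e-03 · 234.3 / 8.877e+09 = 3.188e-11 m³/m.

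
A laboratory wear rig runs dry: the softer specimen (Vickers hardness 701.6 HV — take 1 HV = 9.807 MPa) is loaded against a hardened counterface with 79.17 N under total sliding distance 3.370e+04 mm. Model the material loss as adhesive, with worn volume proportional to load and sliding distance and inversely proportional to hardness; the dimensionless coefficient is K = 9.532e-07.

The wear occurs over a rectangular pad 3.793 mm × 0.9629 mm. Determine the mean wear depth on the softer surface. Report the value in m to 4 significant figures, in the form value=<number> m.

value=1.012e-07 m

Intermediate values appear rounded — the computation carries full precision. Rounded just once, at four significant digits.
Total distance L = 3.370e+04 mm = 33.70 m.
Hardness H = 701.6 HV × 9.807 MPa/HV = 6881 MPa = 6.881e+09 Pa.
Pad sides 3.793 mm × 0.9629 mm = 3.793e-03 m × 9.629e-04 m. Contact area A = 3.793e-03 m × 9.629e-04 m = 3.652e-06 m².
As SI base values: W = 79.17 N, H = 6.881e+09 Pa, K = 9.532e-07.
By Archard's law, V = K·W·L/H = 9.532e-07 · 79.17 · 33.70 / 6.881e+09 = 3.696e-13 m³.
Wear depth h = V/A = 3.696e-13 / 3.652e-06 = 1.012e-07 m.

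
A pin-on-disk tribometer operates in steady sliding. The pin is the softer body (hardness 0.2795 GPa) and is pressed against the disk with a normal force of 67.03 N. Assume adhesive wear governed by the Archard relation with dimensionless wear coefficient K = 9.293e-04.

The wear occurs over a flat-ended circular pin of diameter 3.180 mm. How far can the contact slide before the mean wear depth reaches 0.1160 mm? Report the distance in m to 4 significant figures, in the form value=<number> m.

value=4.134 m

The intermediates are displayed rounded; every step keeps full precision, and one last rounding to 4 significant figures.
Convert: Hardness H = 0.2795 GPa = 2.795e+08 Pa.
Convert: Pin diameter d = 3.180 mm = 0.003180 m. Contact area A = π·d²/4 = π·(0.003180 m)²/4 = 7.942e-06 m².
Convert: Depth limit h_lim = 0.1160 mm = 1.160e-04 m.
Collected in SI base units: W = 67.03 N, H = 2.795e+08 Pa, K = 9.293e-04.
At the depth limit, V_lim = h_lim·A = 1.160e-04 · 7.942e-06 = 9.213e-10 m³.
Inverting, life L = V_lim·H/(K·W) = 9.213e-10 · 2.795e+08 / (9.293e-04 · 67.03) = 4.134 m.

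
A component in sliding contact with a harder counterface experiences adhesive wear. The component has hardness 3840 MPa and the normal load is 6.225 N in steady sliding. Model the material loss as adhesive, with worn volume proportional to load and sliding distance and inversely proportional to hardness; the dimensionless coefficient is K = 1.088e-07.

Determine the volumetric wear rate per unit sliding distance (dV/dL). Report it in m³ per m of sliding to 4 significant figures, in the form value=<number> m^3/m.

value=1.764e-16 m^3/m

Printed values are rounded, and all working math holds exact precision; a single final rounding to 4 significant digits.
Convert: Hardness H = 3840 MPa = 3.840e+09 Pa.
In SI base units: W = 6.225 N, H = 3.840e+09 Pa, K = 1.088e-07.
Volumetric rate dV/dL = K·W/H, so: 1.088e-07 · 6.225 / 3.840e+09 = 1.764e-16 m³/m.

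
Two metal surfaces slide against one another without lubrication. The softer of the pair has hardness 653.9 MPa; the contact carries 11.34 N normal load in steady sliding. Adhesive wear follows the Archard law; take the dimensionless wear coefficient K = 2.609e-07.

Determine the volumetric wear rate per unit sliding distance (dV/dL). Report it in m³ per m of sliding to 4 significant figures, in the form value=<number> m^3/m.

value=4.525e-15 m^3/m

Intermediate values are shown rounded; each operation holds full float precision; rounded once at the end, at 4 significant figures.
Convert: Hardness H = 653.9 MPa = 6.539e+08 Pa.
Working in SI base units: W = 11.34 N, H = 6.539e+08 Pa, K = 2.609e-07.
The wear rate dV/dL = K·W/H (independent of L): 2.609e-07 · 11.34 / 6.539e+08 = 4.525e-15 m³/m.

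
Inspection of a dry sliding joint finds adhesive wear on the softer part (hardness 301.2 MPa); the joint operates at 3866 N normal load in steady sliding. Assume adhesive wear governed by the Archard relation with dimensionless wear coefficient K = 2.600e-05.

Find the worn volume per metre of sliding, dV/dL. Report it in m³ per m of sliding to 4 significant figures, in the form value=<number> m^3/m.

value=3.337e-10 m^3/m

All working math carries full precision; intermediate values are shown rounded; rounded once at the end, at 4 significant digits.
Hardness H = 301.2 MPa = 3.012e+08 Pa.
Collected in SI base units: W = 3866 N, H = 3.012e+08 Pa, K = 2.600e-05.
Rate of wear dV/dL = K·W/H (independent of L): 2.600e-05 · 3866 / 3.012e+08 = 3.337e-10 m³/m.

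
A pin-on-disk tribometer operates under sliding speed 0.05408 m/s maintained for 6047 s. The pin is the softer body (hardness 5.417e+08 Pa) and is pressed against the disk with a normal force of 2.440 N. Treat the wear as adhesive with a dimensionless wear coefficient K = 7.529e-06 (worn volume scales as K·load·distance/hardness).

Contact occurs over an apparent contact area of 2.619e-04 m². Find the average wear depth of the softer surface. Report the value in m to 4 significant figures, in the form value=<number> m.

Intermediate values are shown rounded. Every step keeps exact precision. Rounded once at the end: 4 significant figures.
Total distance L = v·t = 0.05408 m/s × 6047 s = 327.0 m.
Working in SI base units: W = 2.440 N, H = 5.417e+08 Pa, K = 7.529e-06.
The Archard volume V = K·W·L/H = 7.529e-06 · 2.440 · 327.0 / 5.417e+08 = 1.109e-11 m³.
Mean wear depth h = V/A = 1.109e-11 / 2.619e-04 = 4.235e-08 m.

value=4.235e-08 m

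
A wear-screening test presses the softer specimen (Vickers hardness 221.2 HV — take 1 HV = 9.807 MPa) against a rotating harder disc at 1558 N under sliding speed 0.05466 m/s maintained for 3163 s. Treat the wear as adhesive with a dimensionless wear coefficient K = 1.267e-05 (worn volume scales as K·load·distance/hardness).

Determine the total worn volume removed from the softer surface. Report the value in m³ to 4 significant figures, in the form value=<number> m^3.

Shown intermediates are rounded. Every step maintains full float precision — one last rounding: 4 significant figures.
Distance covered L = v·t = 0.05466 m/s × 3163 s = 172.9 m.
Hardness H = 221.2 HV × 9.807 MPa/HV = 2169 MPa = 2.169e+09 Pa.
Working in SI base units: W = 1558 N, H = 2.169e+09 Pa, K = 1.267e-05.
Archard volume V = K·W·L/H = 1.267e-05 · 1558 · 172.9 / 2.169e+09 = 1.573e-09 m³.

value=1.573e-09 m^3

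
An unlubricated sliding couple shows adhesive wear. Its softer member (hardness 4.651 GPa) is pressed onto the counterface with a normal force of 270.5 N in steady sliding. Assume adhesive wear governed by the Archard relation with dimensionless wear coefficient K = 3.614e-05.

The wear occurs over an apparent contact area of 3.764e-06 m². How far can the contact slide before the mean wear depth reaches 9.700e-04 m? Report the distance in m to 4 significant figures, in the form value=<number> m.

Each operation maintains exact precision. Printed values are rounded, and one final rounding to 4 significant digits.
Convert: Hardness H = 4.651 GPa = 4.651e+09 Pa.
Collected in SI base units: W = 270.5 N, H = 4.651e+09 Pa, K = 3.614e-05.
Limit volume V_lim = h_lim·A = 9.700e-04 · 3.764e-06 = 3.651e-09 m³.
Inverting, life L = V_lim·H/(K·W) = 3.651e-09 · 4.651e+09 / (3.614e-05 · 270.5) = 1737 m.

value=1737 m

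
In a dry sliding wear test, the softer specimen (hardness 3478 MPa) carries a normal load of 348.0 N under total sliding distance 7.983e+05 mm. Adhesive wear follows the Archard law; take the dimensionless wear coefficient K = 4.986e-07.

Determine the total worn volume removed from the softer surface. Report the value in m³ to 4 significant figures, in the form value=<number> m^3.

value=3.983e-11 m^3

The intermediates are displayed rounded; the computation carries full precision. Rounded once at the end, at 4 significant figures.
Path length L = 7.983e+05 mm = 798.3 m.
Hardness H = 3478 MPa = 3.478e+09 Pa.
Collected in SI base units: W = 348.0 N, H = 3.478e+09 Pa, K = 4.986e-07.
Wear volume V = K·W·L/H = 4.986e-07 · 348.0 · 798.3 / 3.478e+09 = 3.983e-11 m³.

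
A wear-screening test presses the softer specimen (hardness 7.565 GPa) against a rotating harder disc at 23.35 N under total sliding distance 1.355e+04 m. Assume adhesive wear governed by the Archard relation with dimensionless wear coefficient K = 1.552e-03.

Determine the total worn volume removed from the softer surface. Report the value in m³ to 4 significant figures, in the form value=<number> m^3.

Every step maintains exact precision. Intermediate values are shown rounded; one last rounding to four significant digits.
Convert: Hardness H = 7.565 GPa = 7.565e+09 Pa.
Collected in SI base units: W = 23.35 N, H = 7.565e+09 Pa, K = 1.552e-03.
Archard relation: V = K·W·L/H = 1.552e-03 · 23.35 · 1.355e+04 / 7.565e+09 = 6.491e-08 m³.

value=6.491e-08 m^3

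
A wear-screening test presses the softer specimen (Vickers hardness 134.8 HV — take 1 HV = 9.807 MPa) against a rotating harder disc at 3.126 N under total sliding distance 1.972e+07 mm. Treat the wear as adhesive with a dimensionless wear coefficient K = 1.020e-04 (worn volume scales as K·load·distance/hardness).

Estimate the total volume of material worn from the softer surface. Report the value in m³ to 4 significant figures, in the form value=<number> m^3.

The computation carries full precision, and intermediates are displayed rounded, and one final rounding, at four significant digits.
Convert: Distance L = 1.972e+07 mm = 1.972e+04 m.
Convert: Hardness H = 134.8 HV × 9.807 MPa/HV = 1322 MPa = 1.322e+09 Pa.
Collected in SI base units: W = 3.126 N, H = 1.322e+09 Pa, K = 1.020e-04.
Wear volume V = K·W·L/H = 1.020e-04 · 3.126 · 1.972e+04 / 1.322e+09 = 4.756e-09 m³.

value=4.756e-09 m^3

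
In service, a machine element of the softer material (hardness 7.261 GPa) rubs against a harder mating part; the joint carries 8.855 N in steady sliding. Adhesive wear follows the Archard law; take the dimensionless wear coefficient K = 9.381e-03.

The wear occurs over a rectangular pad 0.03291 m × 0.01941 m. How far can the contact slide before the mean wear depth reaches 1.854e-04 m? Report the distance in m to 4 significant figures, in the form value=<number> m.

value=1.035e+04 m

All working math carries full float precision, and the intermediates are shown rounded, and rounded once at the end to 4 significant figures.
Convert: Hardness H = 7.261 GPa = 7.261e+09 Pa.
Convert: Contact area A = 0.03291 m × 0.01941 m = 6.388e-04 m².
SI base units throughout: W = 8.855 N, H = 7.261e+09 Pa, K = 9.381e-03.
Permissible volume V_lim = h_lim·A = 1.854e-04 · 6.388e-04 = 1.184e-07 m³.
So the life L = V_lim·H/(K·W) = 1.184e-07 · 7.261e+09 / (9.381e-03 · 8.855) = 1.035e+04 m.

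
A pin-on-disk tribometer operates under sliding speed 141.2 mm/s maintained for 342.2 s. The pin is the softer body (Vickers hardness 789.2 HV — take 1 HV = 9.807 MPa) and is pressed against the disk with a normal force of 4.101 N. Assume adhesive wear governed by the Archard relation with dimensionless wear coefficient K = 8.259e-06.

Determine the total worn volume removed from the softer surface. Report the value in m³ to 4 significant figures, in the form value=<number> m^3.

Each operation maintains full float precision. Intermediate values appear rounded. Rounded just once: four significant figures.
Sliding speed v = 141.2 mm/s = 0.1412 m/s. Path length L = v·t = 0.1412 m/s × 342.2 s = 48.32 m.
Hardness H = 789.2 HV × 9.807 MPa/HV = 7740 MPa = 7.740e+09 Pa.
Working in SI base units: W = 4.101 N, H = 7.740e+09 Pa, K = 8.259e-06.
Volume removed: V = K·W·L/H = 8.259e-06 · 4.101 · 48.32 / 7.740e+09 = 2.115e-13 m³.

value=2.115e-13 m^3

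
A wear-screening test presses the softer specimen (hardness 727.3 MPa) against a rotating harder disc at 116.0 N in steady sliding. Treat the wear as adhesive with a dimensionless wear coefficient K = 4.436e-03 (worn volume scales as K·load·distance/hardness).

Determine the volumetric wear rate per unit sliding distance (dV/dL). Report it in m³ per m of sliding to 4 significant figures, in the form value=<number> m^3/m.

value=7.075e-10 m^3/m

Displayed values are rounded, and every step holds full precision; rounded just once to 4 significant figures.
Convert: Hardness H = 727.3 MPa = 7.273e+08 Pa.
Restated in SI base units: W = 116.0 N, H = 7.273e+08 Pa, K = 4.436e-03.
The wear rate dV/dL = K·W/H: 4.436e-03 · 116.0 / 7.273e+08 = 7.075e-10 m³/m.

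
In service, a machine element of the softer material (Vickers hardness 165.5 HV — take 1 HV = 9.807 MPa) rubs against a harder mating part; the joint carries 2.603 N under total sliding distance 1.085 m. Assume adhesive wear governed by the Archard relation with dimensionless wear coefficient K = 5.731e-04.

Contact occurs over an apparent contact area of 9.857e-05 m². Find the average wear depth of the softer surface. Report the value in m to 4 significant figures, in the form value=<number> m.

Every step carries full precision — printed values are rounded — a single final rounding: 4 significant digits.
Hardness H = 165.5 HV × 9.807 MPa/HV = 1623 MPa = 1.623e+09 Pa.
Collected in SI base units: W = 2.603 N, H = 1.623e+09 Pa, K = 5.731e-04.
The Archard volume V = K·W·L/H = 5.731e-04 · 2.603 · 1.085 / 1.623e+09 = 9.972e-13 m³.
Mean depth h = V/A = 9.972e-13 / 9.857e-05 = 1.012e-08 m.

value=1.012e-08 m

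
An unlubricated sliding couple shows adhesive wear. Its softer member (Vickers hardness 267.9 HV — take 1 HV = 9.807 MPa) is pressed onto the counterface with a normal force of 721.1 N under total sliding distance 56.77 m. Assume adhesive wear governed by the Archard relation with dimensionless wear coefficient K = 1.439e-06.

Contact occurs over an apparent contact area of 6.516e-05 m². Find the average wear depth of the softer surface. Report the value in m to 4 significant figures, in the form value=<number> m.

Each operation maintains exact precision. Shown intermediates are rounded. Rounded just once, at 4 significant figures.
Convert: Hardness H = 267.9 HV × 9.807 MPa/HV = 2627 MPa = 2.627e+09 Pa.
As SI base values: W = 721.1 N, H = 2.627e+09 Pa, K = 1.439e-06.
Archard volume V = K·W·L/H = 1.439e-06 · 721.1 · 56.77 / 2.627e+09 = 2.242e-11 m³.
Wear depth h = V/A = 2.242e-11 / 6.516e-05 = 3.441e-07 m.

value=3.441e-07 m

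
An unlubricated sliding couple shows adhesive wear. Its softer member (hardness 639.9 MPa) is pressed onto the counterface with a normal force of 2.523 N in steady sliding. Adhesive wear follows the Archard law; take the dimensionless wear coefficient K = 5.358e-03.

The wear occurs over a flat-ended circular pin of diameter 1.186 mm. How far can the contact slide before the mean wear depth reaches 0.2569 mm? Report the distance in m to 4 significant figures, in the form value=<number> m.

value=13.43 m

Displayed values are rounded, and all arithmetic carries exact precision, and one final rounding to four significant figures.
Hardness H = 639.9 MPa = 6.399e+08 Pa.
Pin diameter d = 1.186 mm = 0.001186 m. Contact area A = π·d²/4 = π·(0.001186 m)²/4 = 1.105e-06 m².
Depth limit h_lim = 0.2569 mm = 2.569e-04 m.
In SI base units, W = 2.523 N, H = 6.399e+08 Pa, K = 5.358e-03.
Permissible volume V_lim = h_lim·A = 2.569e-04 · 1.105e-06 = 2.838e-10 m³.
So the life L = V_lim·H/(K·W) = 2.838e-10 · 6.399e+08 / (5.358e-03 · 2.523) = 13.43 m.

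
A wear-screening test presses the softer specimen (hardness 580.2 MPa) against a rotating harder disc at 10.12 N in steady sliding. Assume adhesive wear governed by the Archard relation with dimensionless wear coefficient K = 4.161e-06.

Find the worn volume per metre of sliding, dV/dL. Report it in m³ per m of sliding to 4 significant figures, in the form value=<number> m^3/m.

value=7.258e-14 m^3/m

The algebra carries full precision; the intermediates appear rounded, and one last rounding: four significant figures.
Convert: Hardness H = 580.2 MPa = 5.802e+08 Pa.
In SI base units, W = 10.12 N, H = 5.802e+08 Pa, K = 4.161e-06.
Sliding wear rate dV/dL = K·W/H (no L dependence): 4.161e-06 · 10.12 / 5.802e+08 = 7.258e-14 m³/m.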